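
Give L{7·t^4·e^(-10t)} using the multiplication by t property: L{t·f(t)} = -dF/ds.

Using L{t^n·e^(at)} = n!/(s-a)^(n+1), L{t^4·e^(-10t)} = 24/(s+10)^5, so L{7·t^4·e^(-10t)} = 7·24/(s+10)^5 = 168/(s+10)^5

Final answer: 168/(s+10)^5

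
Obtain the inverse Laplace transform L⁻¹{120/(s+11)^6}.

L⁻¹{n!/(s-a)^(n+1)} = t^n·e^(at), so L⁻¹{120/(s+11)^6} = t^5·e^(-11t)

Final answer: t^5·e^(-11t)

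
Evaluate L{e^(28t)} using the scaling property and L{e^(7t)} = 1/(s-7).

Using L{f(at)} = (1/a)F(s/a) with a=4 and f(t) = e^(7t): L{e^(28t)} = (1/4) · 1/((s/4)-7) = (1/4) · 4/(s-28) = 1/(s-28)

Final answer: 1/(s-28)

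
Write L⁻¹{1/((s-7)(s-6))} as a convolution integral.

1/((s-7)(s-6)) = (1/(s-7))·(1/(s-6)) = L{e^(7t)}·L{e^(6t)}. So f(t) = e^(7t)*e^(6t) = ∫₀ᵗ e^(7τ)·e^(6(t-τ)) dτ

Final answer: ∫₀ᵗ e^(7τ)·e^(6(t-τ)) dτ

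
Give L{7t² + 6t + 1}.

L{7t² + 6t + 1} = 7·2/s³ + 6/s² + 1/s = 14/s³ + 6/s² + 1/s

Final answer: 14/s³ + 6/s² + 1/s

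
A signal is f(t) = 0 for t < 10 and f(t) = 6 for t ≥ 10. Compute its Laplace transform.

f(t) = 6·u(t-10). L{u(t-10)} = e^(-10s)/s, so L{f(t)} = 6·e^(-10s)/s

Final answer: 6·e^(-10s)/s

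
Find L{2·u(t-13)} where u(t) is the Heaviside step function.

L{u(t-a)} = e^(-as)/s. Here a=13, so L{u(t-13)} = e^(-13s)/s, and L{2·u(t-13)} = 2·e^(-13s)/s

Final answer: 2·e^(-13s)/s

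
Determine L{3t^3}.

L{t^n} = n!/s^(n+1). So L{3t^3} = 3·3!/s^4 = 18/s^4

Final answer: 18/s^4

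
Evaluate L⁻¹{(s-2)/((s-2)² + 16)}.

Using frequency shift: L⁻¹{(s-a)/((s-a)² + b²)} = e^(at)cos(bt). Here a=2, b=4

Final answer: e^(2t)·cos(4t)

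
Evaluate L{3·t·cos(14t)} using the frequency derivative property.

L{cos(14t)} = s/(s² + 196). Derivative: d/ds[s/(s² + 196)] = [(s² + 196) - s·2s]/(s² + 196)² = (196 - s²)/(s² + 196)². So L{t·cos(14t)} = -F'(s) = (s² - 196)/(s² + 196)². Then L{3·t·cos(14t)} = 3·(s² - 196)/(s² + 196)²

Final answer: 3·(s² - 196)/(s² + 196)²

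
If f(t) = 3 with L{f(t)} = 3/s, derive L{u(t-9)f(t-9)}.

Time shift theorem: L{u(t-a)f(t-a)} = e^(-as)F(s). Here a=9, F(s) = 3/s, so L{u(t-9)f(t-9)} = e^(-9s)·3/s

Final answer: e^(-9s)·3/s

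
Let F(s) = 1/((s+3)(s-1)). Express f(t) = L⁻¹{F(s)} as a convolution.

1/((s+3)(s-1)) = (1/(s+3))·(1/(s-1)) = L{e^(-3t)}·L{e^t}. So f(t) = e^(-3t)*e^t = ∫₀ᵗ e^(-3τ)·e^(t-τ) dτ

Final answer: ∫₀ᵗ e^(-3τ)·e^(t-τ) dτ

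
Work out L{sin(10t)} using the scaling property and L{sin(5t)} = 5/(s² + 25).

Using L{f(at)} = (1/a)F(s/a) with a=2: L{sin(10t)} = (1/2) · 5/((s/2)² + 25) = (1/2) · 5·4/(s² + 100) = 10/(s² + 100)

Final answer: 10/(s² + 100)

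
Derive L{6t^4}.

L{t^n} = n!/s^(n+1). So L{6t^4} = 6·4!/s^5 = 144/s^5

Final answer: 144/s^5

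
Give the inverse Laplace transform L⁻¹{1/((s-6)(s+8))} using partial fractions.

Decompose: A/(s-6) + B/(s+8). A = 1/14, B = -1/14. f(t) = (e^(6t) - e^(-8t))/14

Final answer: (e^(6t) - e^(-8t))/14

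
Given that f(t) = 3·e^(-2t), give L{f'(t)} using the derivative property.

f(0) = 3, F(s) = 3/(s+2). L{f'(t)} = s·F(s) - f(0) = 3s/(s+2) - 3 = (3s - 3(s+2))/(s+2) = -6/(s+2)

Final answer: -6/(s+2)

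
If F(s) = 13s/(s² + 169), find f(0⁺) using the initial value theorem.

f(0⁺) = lim_{s→∞} s·13s/(s² + 169) = lim_{s→∞} 13s²/(s² + 169) = 13

Final answer: 13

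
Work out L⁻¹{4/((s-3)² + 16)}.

Form: b/((s-a)² + b²) → e^(at)sin(bt). With a=3, b=4

Final answer: e^(3t)·sin(4t)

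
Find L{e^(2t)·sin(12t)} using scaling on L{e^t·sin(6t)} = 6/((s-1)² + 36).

Scaling with a=2: L{e^(2t)·sin(12t)} = (1/2) · 6/((s/2-1)² + 36). Simplifying: 12/((s-2)² + 144)

Final answer: 12/((s-2)² + 144)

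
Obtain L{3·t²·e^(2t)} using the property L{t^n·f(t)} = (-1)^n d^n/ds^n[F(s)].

L{e^(2t)} = 1/(s-2). d/ds[1/(s-2)] = -1/(s-2)². d²/ds²[1/(s-2)] = 2/(s-2)³. So L{t²·e^(2t)} = (-1)² · 2/(s-2)³ = 2/(s-2)³. Then L{3·t²·e^(2t)} = 3·2/(s-2)³ = 6/(s-2)³

Final answer: 6/(s-2)³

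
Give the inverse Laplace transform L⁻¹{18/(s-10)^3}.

L⁻¹{n!/(s-a)^(n+1)} = t^n·e^(at) with n=2, a=10. So L⁻¹{2/(s-10)^3} = t^2·e^(10t), and L⁻¹{18/(s-10)^3} = (18/2)·t^2·e^(10t) = 9·t^2·e^(10t)

Final answer: 9·t^2·e^(10t)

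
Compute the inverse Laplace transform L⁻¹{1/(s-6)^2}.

L⁻¹{n!/(s-a)^(n+1)} = t^n·e^(at), so L⁻¹{1/(s-6)^2} = t·e^(6t)

Final answer: t·e^(6t)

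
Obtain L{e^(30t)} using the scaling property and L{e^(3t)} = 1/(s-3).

Using L{f(at)} = (1/a)F(s/a) with a=10 and f(t) = e^(3t): L{e^(30t)} = (1/10) · 1/((s/10)-3) = (1/10) · 10/(s-30) = 1/(s-30)

Final answer: 1/(s-30)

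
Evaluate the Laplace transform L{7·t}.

L{t^n} = n!/s^(n+1), so L{t} = 1/s^2. Then L{7·t} = 7·1/s^2 = 7/s^2

Final answer: 7/s^2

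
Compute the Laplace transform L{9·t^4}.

L{t^n} = n!/s^(n+1), so L{t^4} = 24/s^5. Then L{9·t^4} = 9·24/s^5 = 216/s^5

Final answer: 216/s^5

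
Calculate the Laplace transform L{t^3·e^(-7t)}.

L{t^n·e^(at)} = n!/(s-a)^(n+1), so L{t^3·e^(-7t)} = 6/(s+7)^4

Final answer: 6/(s+7)^4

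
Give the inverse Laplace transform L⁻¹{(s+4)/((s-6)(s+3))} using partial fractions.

Using partial fractions, f(t) = (10e^(6t) - e^(-3t))/9

Final answer: (10e^(6t) - e^(-3t))/9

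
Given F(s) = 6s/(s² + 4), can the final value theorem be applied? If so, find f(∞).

The final value theorem requires all poles of sF(s) in the left half-plane. sF(s) = 6s²/(s² + 4) has poles at s = ±2i (imaginary axis). Theorem does NOT apply (oscillatory system).

Final answer: Not applicable (oscillatory)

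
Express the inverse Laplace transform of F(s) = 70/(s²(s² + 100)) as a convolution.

70/(s²(s² + 100)) = (1/s²)·(70/(s² + 100)) = L{t}·L{7·sin(10t)}. So f(t) = t*(7·sin(10t)) = ∫₀ᵗ 7τ·sin(10(t-τ)) dτ

Final answer: ∫₀ᵗ 7τ·sin(10(t-τ)) dτ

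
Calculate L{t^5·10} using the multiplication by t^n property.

L{10} = 10/s. d^1/ds^1[1/s] = -1/s². d^2/ds^2[1/s] = 2/s^3. d^3/ds^3[1/s] = -6/s^4. d^4/ds^4[1/s] = 24/s^5. d^5/ds^5[1/s] = -120/s^6. So L{t^5} = (-1)^{5}·-120/s^6 = 120/s^6. Then L{t^5·10} = 10·120/s^6 = 1200/s^6

Final answer: 1200/s^6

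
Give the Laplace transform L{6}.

L{6} = 6 · L{1} = 6/s

Final answer: 6/s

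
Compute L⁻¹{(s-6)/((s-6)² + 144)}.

Using frequency shift: L⁻¹{(s-a)/((s-a)² + b²)} = e^(at)cos(bt). Here a=6, b=12

Final answer: e^(6t)·cos(12t)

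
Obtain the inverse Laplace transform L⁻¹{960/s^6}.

L⁻¹{n!/s^(n+1)} = t^n with n=5. So L⁻¹{120/s^6} = t^5, and L⁻¹{960/s^6} = (960/120)·t^5 = 8·t^5

Final answer: 8·t^5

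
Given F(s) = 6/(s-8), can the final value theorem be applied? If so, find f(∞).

sF(s) = 6s/(s-8) has a pole at s = 8 in the right half-plane. Theorem does NOT apply (unstable system; f(t) = 6·e^(8t) grows without bound).

Final answer: Not applicable (unstable)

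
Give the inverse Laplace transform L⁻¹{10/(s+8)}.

L⁻¹{1/(s-a)} = e^(at), so L⁻¹{1/(s+8)} = e^(-8t), and L⁻¹{10/(s+8)} = 10·e^(-8t)

Final answer: 10·e^(-8t)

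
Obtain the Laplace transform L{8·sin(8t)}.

L{sin(ωt)} = ω/(s² + ω²), so L{sin(8t)} = 8/(s² + 64). Then L{8·sin(8t)} = 8·8/(s² + 64) = 64/(s² + 64)

Final answer: 64/(s² + 64)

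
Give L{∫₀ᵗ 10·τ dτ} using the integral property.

L{∫₀ᵗ f(τ)dτ} = F(s)/s with f(t) = 10t. F(s) = 10/s^2, so L{∫₀ᵗ 10·τ dτ} = (10/s^2)/s = 10/s^3. (Check: ∫₀ᵗ 10·τ dτ = 10t^2/2.)

Final answer: 10/s^3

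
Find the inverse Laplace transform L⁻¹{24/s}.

L⁻¹{c/s} = c, so L⁻¹{24/s} = 24

Final answer: 24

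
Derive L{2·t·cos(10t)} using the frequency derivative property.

L{cos(10t)} = s/(s² + 100). Derivative: d/ds[s/(s² + 100)] = [(s² + 100) - s·2s]/(s² + 100)² = (100 - s²)/(s² + 100)². So L{t·cos(10t)} = -F'(s) = (s² - 100)/(s² + 100)². Then L{2·t·cos(10t)} = 2·(s² - 100)/(s² + 100)²

Final answer: 2·(s² - 100)/(s² + 100)²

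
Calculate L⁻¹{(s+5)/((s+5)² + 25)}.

Using frequency shift: L⁻¹{(s-a)/((s-a)² + b²)} = e^(at)cos(bt). Here a=-5, b=5

Final answer: e^(-5t)·cos(5t)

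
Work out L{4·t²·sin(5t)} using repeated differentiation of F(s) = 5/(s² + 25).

F(s) = 5/(s² + 25). F'(s) = -10s/(s² + 25)². F''(s) = -10(25 - 3s²)/(s² + 25)³ = (30s² - 250)/(s² + 25)³. So L{t²·sin(5t)} = (-1)² F''(s) = (30s² - 250)/(s² + 25)³. Then L{4·t²·sin(5t)} = 4·(30s² - 250)/(s² + 25)³ = (120s² - 1000)/(s² + 25)³

Final answer: (120s² - 1000)/(s² + 25)³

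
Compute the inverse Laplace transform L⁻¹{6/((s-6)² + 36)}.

Using frequency shift, L⁻¹{6/((s-6)² + 36)} = e^(6t)·sin(6t)

Final answer: e^(6t)·sin(6t)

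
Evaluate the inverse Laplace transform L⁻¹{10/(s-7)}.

L⁻¹{1/(s-a)} = e^(at), so L⁻¹{1/(s-7)} = e^(7t), and L⁻¹{10/(s-7)} = 10·e^(7t)

Final answer: 10·e^(7t)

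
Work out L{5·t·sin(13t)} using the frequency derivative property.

L{sin(13t)} = 13/(s² + 169). By L{t·f(t)} = -F'(s): -d/ds[13/(s² + 169)] = -(13)·(-2s)/(s² + 169)² = 26s/(s² + 169)². Then L{5·t·sin(13t)} = 5·26s/(s² + 169)² = 130s/(s² + 169)²

Final answer: 130s/(s² + 169)²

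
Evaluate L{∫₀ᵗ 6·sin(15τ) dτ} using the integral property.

L{∫₀ᵗ f(τ)dτ} = F(s)/s with F(s) = 90/(s² + 225), so the result is (90/(s² + 225))/s = 90/(s(s² + 225))

Final answer: 90/(s(s² + 225))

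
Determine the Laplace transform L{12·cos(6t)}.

L{cos(ωt)} = s/(s² + ω²), so L{cos(6t)} = s/(s² + 36). Then L{12·cos(6t)} = 12·s/(s² + 36) = 12s/(s² + 36)

Final answer: 12s/(s² + 36)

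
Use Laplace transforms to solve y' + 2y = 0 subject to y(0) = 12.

L{y'} + 2L{y} = 0. sY - 12 + 2Y = 0. Y(s+2) = 12. Y = 12/(s+2)

Final answer: y(t) = 12e^(-2t)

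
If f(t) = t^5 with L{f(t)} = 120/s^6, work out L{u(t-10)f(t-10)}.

Time shift theorem: L{u(t-a)f(t-a)} = e^(-as)F(s). Here a=10, F(s) = 120/s^6, so L{u(t-10)f(t-10)} = e^(-10s)·120/s^6

Final answer: e^(-10s)·120/s^6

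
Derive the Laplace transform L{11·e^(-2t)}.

L{e^(at)} = 1/(s-a), so L{e^(-2t)} = 1/(s+2). Then L{11·e^(-2t)} = 11/(s+2)

Final answer: 11/(s+2)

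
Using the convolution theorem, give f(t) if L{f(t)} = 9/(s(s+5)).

9/(s(s+5)) = (9/s)·(1/(s+5)) = L{9}·L{e^(-5t)}. By convolution, f(t) = 9*e^(-5t) = ∫₀ᵗ 9·e^(-5τ) dτ = 9·(1 - e^(-5t))/5

Final answer: 9·(1 - e^(-5t))/5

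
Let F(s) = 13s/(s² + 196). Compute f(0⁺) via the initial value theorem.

f(0⁺) = lim_{s→∞} s·13s/(s² + 196) = lim_{s→∞} 13s²/(s² + 196) = 13

Final answer: 13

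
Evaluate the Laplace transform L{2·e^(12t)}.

L{e^(at)} = 1/(s-a), so L{e^(12t)} = 1/(s-12). Then L{2·e^(12t)} = 2/(s-12)

Final answer: 2/(s-12)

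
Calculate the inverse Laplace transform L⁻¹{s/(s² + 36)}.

L⁻¹{s/(s² + 36)} = cos(6t)

Final answer: cos(6t)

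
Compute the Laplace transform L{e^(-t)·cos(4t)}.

L{e^(at)·cos(ωt)} = (s-a)/((s-a)² + ω²), so L{e^(-t)·cos(4t)} = (s+1)/((s+1)² + 16)

Final answer: (s+1)/((s+1)² + 16)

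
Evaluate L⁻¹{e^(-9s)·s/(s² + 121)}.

L⁻¹{s/(s² + 121)} = cos(11t). By the time shift theorem, L⁻¹{e^(-as)F(s)} = u(t-a)f(t-a) with a=9, so L⁻¹{e^(-9s)·s/(s² + 121)} = u(t-9)·cos(11(t-9))

Final answer: u(t-9)·cos(11(t-9))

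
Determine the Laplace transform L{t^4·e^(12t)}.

L{t^n·e^(at)} = n!/(s-a)^(n+1), so L{t^4·e^(12t)} = 24/(s-12)^5

Final answer: 24/(s-12)^5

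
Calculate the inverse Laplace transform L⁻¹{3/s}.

L⁻¹{c/s} = c, so L⁻¹{3/s} = 3

Final answer: 3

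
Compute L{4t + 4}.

L{4t + 4} = 4·L{t} + 4·L{1} = 4/s² + 4/s

Final answer: 4/s² + 4/s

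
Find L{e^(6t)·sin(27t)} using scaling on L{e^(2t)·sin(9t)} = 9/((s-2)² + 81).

Scaling with a=3: L{e^(6t)·sin(27t)} = (1/3) · 9/((s/3-2)² + 81). Simplifying: 27/((s-6)² + 729)

Final answer: 27/((s-6)² + 729)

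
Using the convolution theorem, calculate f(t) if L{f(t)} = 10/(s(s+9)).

10/(s(s+9)) = (10/s)·(1/(s+9)) = L{10}·L{e^(-9t)}. By convolution, f(t) = 10*e^(-9t) = ∫₀ᵗ 10·e^(-9τ) dτ = 10·(1 - e^(-9t))/9

Final answer: 10·(1 - e^(-9t))/9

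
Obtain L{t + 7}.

L{t + 7} = L{t} + 7·L{1} = 1/s² + 7/s

Final answer: 1/s² + 7/s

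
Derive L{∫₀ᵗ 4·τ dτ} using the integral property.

L{∫₀ᵗ f(τ)dτ} = F(s)/s with f(t) = 4t. F(s) = 4/s^2, so L{∫₀ᵗ 4·τ dτ} = (4/s^2)/s = 4/s^3. (Check: ∫₀ᵗ 4·τ dτ = 4t^2/2.)

Final answer: 4/s^3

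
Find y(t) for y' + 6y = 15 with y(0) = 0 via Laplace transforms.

sY + 6Y = 15/s. Y = 15/(s(s+6)). Partial fractions: Y = 5/2/s - 5/2/(s+6)

Final answer: y(t) = 5/2(1 - e^(-6t))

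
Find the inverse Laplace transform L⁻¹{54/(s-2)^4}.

L⁻¹{n!/(s-a)^(n+1)} = t^n·e^(at) with n=3, a=2. So L⁻¹{6/(s-2)^4} = t^3·e^(2t), and L⁻¹{54/(s-2)^4} = (54/6)·t^3·e^(2t) = 9·t^3·e^(2t)

Final answer: 9·t^3·e^(2t)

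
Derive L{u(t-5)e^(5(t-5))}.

u(t-a)f(t-a) with f(t)=e^(5t). L{e^(5t)} = 1/(s-5). By time shift: e^(-5s)/(s-5)

Final answer: e^(-5s)/(s-5)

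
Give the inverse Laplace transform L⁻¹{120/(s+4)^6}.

L⁻¹{n!/(s-a)^(n+1)} = t^n·e^(at), so L⁻¹{120/(s+4)^6} = t^5·e^(-4t)

Final answer: t^5·e^(-4t)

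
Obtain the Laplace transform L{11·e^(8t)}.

L{e^(at)} = 1/(s-a), so L{e^(8t)} = 1/(s-8). Then L{11·e^(8t)} = 11/(s-8)

Final answer: 11/(s-8)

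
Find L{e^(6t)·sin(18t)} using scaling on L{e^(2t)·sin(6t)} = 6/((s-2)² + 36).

Scaling with a=3: L{e^(6t)·sin(18t)} = (1/3) · 6/((s/3-2)² + 36). Simplifying: 18/((s-6)² + 324)

Final answer: 18/((s-6)² + 324)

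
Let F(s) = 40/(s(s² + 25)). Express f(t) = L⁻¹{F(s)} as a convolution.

40/(s(s² + 25)) = (1/s)·(40/(s² + 25)) = L{1}·L{8·sin(5t)}. So f(t) = 1*(8·sin(5t)) = ∫₀ᵗ 8·sin(5τ) dτ

Final answer: ∫₀ᵗ 8·sin(5τ) dτ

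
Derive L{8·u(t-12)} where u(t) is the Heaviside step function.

L{u(t-a)} = e^(-as)/s. Here a=12, so L{u(t-12)} = e^(-12s)/s, and L{8·u(t-12)} = 8·e^(-12s)/s

Final answer: 8·e^(-12s)/s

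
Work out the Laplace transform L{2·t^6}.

L{t^n} = n!/s^(n+1), so L{t^6} = 720/s^7. Then L{2·t^6} = 2·720/s^7 = 1440/s^7

Final answer: 1440/s^7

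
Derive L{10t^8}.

L{t^n} = n!/s^(n+1). So L{10t^8} = 10·8!/s^9 = 403200/s^9

Final answer: 403200/s^9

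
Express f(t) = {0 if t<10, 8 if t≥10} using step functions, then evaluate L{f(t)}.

f(t) = 8·u(t-10). L{u(t-10)} = e^(-10s)/s, so L{f(t)} = 8·e^(-10s)/s

Final answer: 8·e^(-10s)/s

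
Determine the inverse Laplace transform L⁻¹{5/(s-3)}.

L⁻¹{1/(s-a)} = e^(at), so L⁻¹{1/(s-3)} = e^(3t), and L⁻¹{5/(s-3)} = 5·e^(3t)

Final answer: 5·e^(3t)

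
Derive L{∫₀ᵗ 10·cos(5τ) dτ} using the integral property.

L{∫₀ᵗ f(τ)dτ} = F(s)/s with F(s) = 10s/(s² + 25), so the result is (10s/(s² + 25))/s = 10/(s² + 25)

Final answer: 10/(s² + 25)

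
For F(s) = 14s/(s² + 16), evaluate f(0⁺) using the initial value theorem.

f(0⁺) = lim_{s→∞} s·14s/(s² + 16) = lim_{s→∞} 14s²/(s² + 16) = 14

Final answer: 14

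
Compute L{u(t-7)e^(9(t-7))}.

u(t-a)f(t-a) with f(t)=e^(9t). L{e^(9t)} = 1/(s-9). By time shift: e^(-7s)/(s-9)

Final answer: e^(-7s)/(s-9)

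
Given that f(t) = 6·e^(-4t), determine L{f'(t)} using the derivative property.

f(0) = 6, F(s) = 6/(s+4). L{f'(t)} = s·F(s) - f(0) = 6s/(s+4) - 6 = (6s - 6(s+4))/(s+4) = -24/(s+4)

Final answer: -24/(s+4)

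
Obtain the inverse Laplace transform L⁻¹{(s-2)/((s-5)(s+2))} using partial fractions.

Using partial fractions, f(t) = (3e^(5t) + 4e^(-2t))/7

Final answer: (3e^(5t) + 4e^(-2t))/7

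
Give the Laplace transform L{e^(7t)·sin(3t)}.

L{e^(at)·sin(ωt)} = ω/((s-a)² + ω²), so L{e^(7t)·sin(3t)} = 3/((s-7)² + 9)

Final answer: 3/((s-7)² + 9)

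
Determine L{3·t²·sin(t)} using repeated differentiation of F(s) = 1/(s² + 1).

F(s) = 1/(s² + 1). F'(s) = -2s/(s² + 1)². F''(s) = -2(1 - 3s²)/(s² + 1)³ = (6s² - 2)/(s² + 1)³. So L{t²·sin(t)} = (-1)² F''(s) = (6s² - 2)/(s² + 1)³. Then L{3·t²·sin(t)} = 3·(6s² - 2)/(s² + 1)³ = (18s² - 6)/(s² + 1)³

Final answer: (18s² - 6)/(s² + 1)³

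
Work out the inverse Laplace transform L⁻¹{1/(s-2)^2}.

L⁻¹{n!/(s-a)^(n+1)} = t^n·e^(at), so L⁻¹{1/(s-2)^2} = t·e^(2t)

Final answer: t·e^(2t)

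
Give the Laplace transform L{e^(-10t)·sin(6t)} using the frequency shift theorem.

Frequency shift: L{e^(at)f(t)} = F(s-a). L{e^(-10t)·sin(6t)} = 6/((s+10)² + 36)

Final answer: 6/((s+10)² + 36)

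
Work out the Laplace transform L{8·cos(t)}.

L{cos(ωt)} = s/(s² + ω²), so L{cos(t)} = s/(s² + 1). Then L{8·cos(t)} = 8·s/(s² + 1) = 8s/(s² + 1)

Final answer: 8s/(s² + 1)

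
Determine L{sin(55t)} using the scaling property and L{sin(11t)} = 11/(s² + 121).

Using L{f(at)} = (1/a)F(s/a) with a=5: L{sin(55t)} = (1/5) · 11/((s/5)² + 121) = (1/5) · 11·25/(s² + 3025) = 55/(s² + 3025)

Final answer: 55/(s² + 3025)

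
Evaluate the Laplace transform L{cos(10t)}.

L{cos(ωt)} = s/(s² + ω²), so L{cos(10t)} = s/(s² + 100)

Final answer: s/(s² + 100)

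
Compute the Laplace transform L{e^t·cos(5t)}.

L{e^(at)·cos(ωt)} = (s-a)/((s-a)² + ω²), so L{e^t·cos(5t)} = (s-1)/((s-1)² + 25)

Final answer: (s-1)/((s-1)² + 25)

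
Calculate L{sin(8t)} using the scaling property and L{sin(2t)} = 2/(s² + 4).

Using L{f(at)} = (1/a)F(s/a) with a=4: L{sin(8t)} = (1/4) · 2/((s/4)² + 4) = (1/4) · 2·16/(s² + 64) = 8/(s² + 64)

Final answer: 8/(s² + 64)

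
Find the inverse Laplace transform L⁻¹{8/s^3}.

L⁻¹{n!/s^(n+1)} = t^n with n=2. So L⁻¹{2/s^3} = t^2, and L⁻¹{8/s^3} = (8/2)·t^2 = 4·t^2

Final answer: 4·t^2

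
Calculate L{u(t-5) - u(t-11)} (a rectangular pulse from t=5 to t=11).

L{u(t-a)} = e^(-as)/s. L{u(t-5) - u(t-11)} = (e^(-5s) - e^(-11s))/s

Final answer: (e^(-5s) - e^(-11s))/s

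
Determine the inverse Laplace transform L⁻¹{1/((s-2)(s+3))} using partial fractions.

Decompose: A/(s-2) + B/(s+3). A = 1/5, B = -1/5. f(t) = (e^(2t) - e^(-3t))/5

Final answer: (e^(2t) - e^(-3t))/5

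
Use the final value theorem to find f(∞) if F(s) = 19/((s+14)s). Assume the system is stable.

f(∞) = lim_{s→0} sF(s) = lim_{s→0} 19/(s+14) = 19/14

Final answer: 19/14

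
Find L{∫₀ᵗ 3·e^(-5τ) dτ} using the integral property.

L{∫₀ᵗ f(τ)dτ} = F(s)/s with F(s) = 3/(s+5), so L{∫₀ᵗ 3·e^(-5τ) dτ} = 3/(s(s+5))

Final answer: 3/(s(s+5))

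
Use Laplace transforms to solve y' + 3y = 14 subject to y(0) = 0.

sY + 3Y = 14/s. Y = 14/(s(s+3)). Partial fractions: Y = 14/3/s - 14/3/(s+3)

Final answer: y(t) = 14/3(1 - e^(-3t))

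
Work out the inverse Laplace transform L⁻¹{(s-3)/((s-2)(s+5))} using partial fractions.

Using partial fractions, f(t) = (-e^(2t) + 8e^(-5t))/7

Final answer: (-e^(2t) + 8e^(-5t))/7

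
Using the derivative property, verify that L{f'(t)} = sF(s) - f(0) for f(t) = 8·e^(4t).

f'(t) = 32e^(4t). Direct: L{f'(t)} = 32/(s-4). Property: s·8/(s-4) - 8 = (8s - 8(s-4))/(s-4) = 32/(s-4). ✓

Final answer: 32/(s-4)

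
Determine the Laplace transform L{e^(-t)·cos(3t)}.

L{e^(at)·cos(ωt)} = (s-a)/((s-a)² + ω²), so L{e^(-t)·cos(3t)} = (s+1)/((s+1)² + 9)

Final answer: (s+1)/((s+1)² + 9)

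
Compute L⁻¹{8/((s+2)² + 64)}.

Form: b/((s-a)² + b²) → e^(at)sin(bt). With a=-2, b=8

Final answer: e^(-2t)·sin(8t)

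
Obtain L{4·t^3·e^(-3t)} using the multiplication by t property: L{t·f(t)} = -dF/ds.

Using L{t^n·e^(at)} = n!/(s-a)^(n+1), L{t^3·e^(-3t)} = 6/(s+3)^4, so L{4·t^3·e^(-3t)} = 4·6/(s+3)^4 = 24/(s+3)^4

Final answer: 24/(s+3)^4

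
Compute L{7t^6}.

L{t^n} = n!/s^(n+1). So L{7t^6} = 7·6!/s^7 = 5040/s^7

Final answer: 5040/s^7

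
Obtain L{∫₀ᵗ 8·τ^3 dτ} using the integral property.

L{∫₀ᵗ f(τ)dτ} = F(s)/s with f(t) = 8t^3. F(s) = 48/s^4, so L{∫₀ᵗ 8·τ^3 dτ} = (48/s^4)/s = 48/s^5. (Check: ∫₀ᵗ 8·τ^3 dτ = 8t^4/4.)

Final answer: 48/s^5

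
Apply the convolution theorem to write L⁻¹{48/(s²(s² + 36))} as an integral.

48/(s²(s² + 36)) = (1/s²)·(48/(s² + 36)) = L{t}·L{8·sin(6t)}. So f(t) = t*(8·sin(6t)) = ∫₀ᵗ 8τ·sin(6(t-τ)) dτ

Final answer: ∫₀ᵗ 8τ·sin(6(t-τ)) dτ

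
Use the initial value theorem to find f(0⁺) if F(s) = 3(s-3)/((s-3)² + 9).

f(0⁺) = lim_{s→∞} sF(s) = lim_{s→∞} 3s(s-3)/((s-3)² + 9) = 3

Final answer: 3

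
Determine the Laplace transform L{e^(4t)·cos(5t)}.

L{e^(at)·cos(ωt)} = (s-a)/((s-a)² + ω²), so L{e^(4t)·cos(5t)} = (s-4)/((s-4)² + 25)

Final answer: (s-4)/((s-4)² + 25)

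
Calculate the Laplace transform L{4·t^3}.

L{t^n} = n!/s^(n+1), so L{t^3} = 6/s^4. Then L{4·t^3} = 4·6/s^4 = 24/s^4

Final answer: 24/s^4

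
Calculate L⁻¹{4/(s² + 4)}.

This is the form c·a/(s² + a²) with a = 2, c = 2. L⁻¹ = 2·sin(2t)

Final answer: 2·sin(2t)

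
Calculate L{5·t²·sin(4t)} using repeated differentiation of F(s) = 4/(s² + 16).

F(s) = 4/(s² + 16). F'(s) = -8s/(s² + 16)². F''(s) = -8(16 - 3s²)/(s² + 16)³ = (24s² - 128)/(s² + 16)³. So L{t²·sin(4t)} = (-1)² F''(s) = (24s² - 128)/(s² + 16)³. Then L{5·t²·sin(4t)} = 5·(24s² - 128)/(s² + 16)³ = (120s² - 640)/(s² + 16)³

Final answer: (120s² - 640)/(s² + 16)³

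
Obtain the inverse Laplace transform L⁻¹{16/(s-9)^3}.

L⁻¹{n!/(s-a)^(n+1)} = t^n·e^(at) with n=2, a=9. So L⁻¹{2/(s-9)^3} = t^2·e^(9t), and L⁻¹{16/(s-9)^3} = (16/2)·t^2·e^(9t) = 8·t^2·e^(9t)

Final answer: 8·t^2·e^(9t)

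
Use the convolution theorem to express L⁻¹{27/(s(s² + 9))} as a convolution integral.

27/(s(s² + 9)) = (1/s)·(27/(s² + 9)) = L{1}·L{9·sin(3t)}. So f(t) = 1*(9·sin(3t)) = ∫₀ᵗ 9·sin(3τ) dτ

Final answer: ∫₀ᵗ 9·sin(3τ) dτ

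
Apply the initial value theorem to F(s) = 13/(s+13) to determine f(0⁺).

f(0⁺) = lim_{s→∞} s·13/(s+13) = lim_{s→∞} 13s/(s+13) = 13

Final answer: 13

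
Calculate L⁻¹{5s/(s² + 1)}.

This is the form c·s/(s² + a²) with a = 1, c = 5. L⁻¹ = 5·cos(t)

Final answer: 5·cos(t)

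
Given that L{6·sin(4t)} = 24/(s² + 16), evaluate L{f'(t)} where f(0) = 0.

L{f'(t)} = s·F(s) - f(0) = s·24/(s² + 16) - 0 = 24s/(s² + 16)

Final answer: 24s/(s² + 16)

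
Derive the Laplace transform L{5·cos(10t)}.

L{cos(ωt)} = s/(s² + ω²), so L{cos(10t)} = s/(s² + 100). Then L{5·cos(10t)} = 5·s/(s² + 100) = 5s/(s² + 100)

Final answer: 5s/(s² + 100)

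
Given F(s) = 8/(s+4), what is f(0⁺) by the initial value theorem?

f(0⁺) = lim_{s→∞} s·8/(s+4) = lim_{s→∞} 8s/(s+4) = 8

Final answer: 8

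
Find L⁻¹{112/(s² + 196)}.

This is the form c·a/(s² + a²) with a = 14, c = 8. L⁻¹ = 8·sin(14t)

Final answer: 8·sin(14t)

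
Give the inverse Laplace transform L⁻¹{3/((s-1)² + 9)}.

Using frequency shift, L⁻¹{3/((s-1)² + 9)} = e^t·sin(3t)

Final answer: e^t·sin(3t)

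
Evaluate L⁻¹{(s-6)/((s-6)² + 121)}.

Using frequency shift: L⁻¹{(s-a)/((s-a)² + b²)} = e^(at)cos(bt). Here a=6, b=11

Final answer: e^(6t)·cos(11t)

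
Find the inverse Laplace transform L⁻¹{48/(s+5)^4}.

L⁻¹{n!/(s-a)^(n+1)} = t^n·e^(at) with n=3, a=-5. So L⁻¹{6/(s+5)^4} = t^3·e^(-5t), and L⁻¹{48/(s+5)^4} = (48/6)·t^3·e^(-5t) = 8·t^3·e^(-5t)

Final answer: 8·t^3·e^(-5t)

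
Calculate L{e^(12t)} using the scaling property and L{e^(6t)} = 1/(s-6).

Using L{f(at)} = (1/a)F(s/a) with a=2 and f(t) = e^(6t): L{e^(12t)} = (1/2) · 1/((s/2)-6) = (1/2) · 2/(s-12) = 1/(s-12)

Final answer: 1/(s-12)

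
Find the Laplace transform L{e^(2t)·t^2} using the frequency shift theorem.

L{e^(at)·t^n} = n!/(s-a)^(n+1), so L{e^(2t)·t^2} = 2/(s-2)^3

Final answer: 2/(s-2)^3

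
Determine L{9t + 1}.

L{9t + 1} = 9·L{t} + L{1} = 9/s² + 1/s

Final answer: 9/s² + 1/s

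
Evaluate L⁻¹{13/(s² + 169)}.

This is the form c·a/(s² + a²) with a = 13. L⁻¹ = sin(13t)

Final answer: sin(13t)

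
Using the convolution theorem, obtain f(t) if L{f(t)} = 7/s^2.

7/s^2 = (7/s)·(1/s) = L{7}·L{1}. By convolution, f(t) = 7*1 = ∫₀ᵗ 7·1 dτ = 7·t

Final answer: 7·t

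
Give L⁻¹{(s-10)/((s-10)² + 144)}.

Using frequency shift: L⁻¹{(s-a)/((s-a)² + b²)} = e^(at)cos(bt). Here a=10, b=12

Final answer: e^(10t)·cos(12t)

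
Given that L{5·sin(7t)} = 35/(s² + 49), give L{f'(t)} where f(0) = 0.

L{f'(t)} = s·F(s) - f(0) = s·35/(s² + 49) - 0 = 35s/(s² + 49)

Final answer: 35s/(s² + 49)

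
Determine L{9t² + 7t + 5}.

L{9t² + 7t + 5} = 9·2/s³ + 7/s² + 5/s = 18/s³ + 7/s² + 5/s

Final answer: 18/s³ + 7/s² + 5/s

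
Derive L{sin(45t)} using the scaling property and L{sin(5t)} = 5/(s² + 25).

Using L{f(at)} = (1/a)F(s/a) with a=9: L{sin(45t)} = (1/9) · 5/((s/9)² + 25) = (1/9) · 5·81/(s² + 2025) = 45/(s² + 2025)

Final answer: 45/(s² + 2025)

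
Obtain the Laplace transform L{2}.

L{2} = 2 · L{1} = 2/s

Final answer: 2/s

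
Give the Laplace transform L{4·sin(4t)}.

L{sin(ωt)} = ω/(s² + ω²), so L{sin(4t)} = 4/(s² + 16). Then L{4·sin(4t)} = 4·4/(s² + 16) = 16/(s² + 16)

Final answer: 16/(s² + 16)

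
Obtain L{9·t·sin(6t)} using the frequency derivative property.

L{sin(6t)} = 6/(s² + 36). By L{t·f(t)} = -F'(s): -d/ds[6/(s² + 36)] = -(6)·(-2s)/(s² + 36)² = 12s/(s² + 36)². Then L{9·t·sin(6t)} = 9·12s/(s² + 36)² = 108s/(s² + 36)²

Final answer: 108s/(s² + 36)²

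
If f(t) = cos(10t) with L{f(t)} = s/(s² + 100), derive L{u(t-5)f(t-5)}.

Time shift theorem: L{u(t-a)f(t-a)} = e^(-as)F(s). Here a=5, F(s) = s/(s² + 100), so L{u(t-5)f(t-5)} = e^(-5s)·s/(s² + 100)

Final answer: e^(-5s)·s/(s² + 100)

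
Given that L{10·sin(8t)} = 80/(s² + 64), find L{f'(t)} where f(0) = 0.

L{f'(t)} = s·F(s) - f(0) = s·80/(s² + 64) - 0 = 80s/(s² + 64)

Final answer: 80s/(s² + 64)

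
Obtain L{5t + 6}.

L{5t + 6} = 5·L{t} + 6·L{1} = 5/s² + 6/s

Final answer: 5/s² + 6/s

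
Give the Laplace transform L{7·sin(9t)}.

L{sin(ωt)} = ω/(s² + ω²), so L{sin(9t)} = 9/(s² + 81). Then L{7·sin(9t)} = 7·9/(s² + 81) = 63/(s² + 81)

Final answer: 63/(s² + 81)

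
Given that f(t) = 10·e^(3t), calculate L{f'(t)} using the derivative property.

f(0) = 10, F(s) = 10/(s-3). L{f'(t)} = s·F(s) - f(0) = 10s/(s-3) - 10 = (10s - 10(s-3))/(s-3) = 30/(s-3)

Final answer: 30/(s-3)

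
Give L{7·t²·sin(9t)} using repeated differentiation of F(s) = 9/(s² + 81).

F(s) = 9/(s² + 81). F'(s) = -18s/(s² + 81)². F''(s) = -18(81 - 3s²)/(s² + 81)³ = (54s² - 1458)/(s² + 81)³. So L{t²·sin(9t)} = (-1)² F''(s) = (54s² - 1458)/(s² + 81)³. Then L{7·t²·sin(9t)} = 7·(54s² - 1458)/(s² + 81)³ = (378s² - 10206)/(s² + 81)³

Final answer: (378s² - 10206)/(s² + 81)³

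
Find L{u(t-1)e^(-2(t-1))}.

u(t-a)f(t-a) with f(t)=e^(-2t). L{e^(-2t)} = 1/(s+2). By time shift: e^(-s)/(s+2)

Final answer: e^(-s)/(s+2)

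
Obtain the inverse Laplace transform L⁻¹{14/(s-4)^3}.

L⁻¹{n!/(s-a)^(n+1)} = t^n·e^(at) with n=2, a=4. So L⁻¹{2/(s-4)^3} = t^2·e^(4t), and L⁻¹{14/(s-4)^3} = (14/2)·t^2·e^(4t) = 7·t^2·e^(4t)

Final answer: 7·t^2·e^(4t)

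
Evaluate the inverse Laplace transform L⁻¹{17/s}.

L⁻¹{c/s} = c, so L⁻¹{17/s} = 17

Final answer: 17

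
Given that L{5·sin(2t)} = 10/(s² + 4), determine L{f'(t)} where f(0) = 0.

L{f'(t)} = s·F(s) - f(0) = s·10/(s² + 4) - 0 = 10s/(s² + 4)

Final answer: 10s/(s² + 4)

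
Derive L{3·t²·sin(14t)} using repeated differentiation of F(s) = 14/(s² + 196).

F(s) = 14/(s² + 196). F'(s) = -28s/(s² + 196)². F''(s) = -28(196 - 3s²)/(s² + 196)³ = (84s² - 5488)/(s² + 196)³. So L{t²·sin(14t)} = (-1)² F''(s) = (84s² - 5488)/(s² + 196)³. Then L{3·t²·sin(14t)} = 3·(84s² - 5488)/(s² + 196)³ = (252s² - 16464)/(s² + 196)³

Final answer: (252s² - 16464)/(s² + 196)³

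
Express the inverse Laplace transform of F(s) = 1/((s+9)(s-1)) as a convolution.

1/((s+9)(s-1)) = (1/(s+9))·(1/(s-1)) = L{e^(-9t)}·L{e^t}. So f(t) = e^(-9t)*e^t = ∫₀ᵗ e^(-9τ)·e^(t-τ) dτ

Final answer: ∫₀ᵗ e^(-9τ)·e^(t-τ) dτ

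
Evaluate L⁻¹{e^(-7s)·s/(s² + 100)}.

L⁻¹{s/(s² + 100)} = cos(10t). By the time shift theorem, L⁻¹{e^(-as)F(s)} = u(t-a)f(t-a) with a=7, so L⁻¹{e^(-7s)·s/(s² + 100)} = u(t-7)·cos(10(t-7))

Final answer: u(t-7)·cos(10(t-7))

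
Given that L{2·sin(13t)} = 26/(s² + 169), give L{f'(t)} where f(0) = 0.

L{f'(t)} = s·F(s) - f(0) = s·26/(s² + 169) - 0 = 26s/(s² + 169)

Final answer: 26s/(s² + 169)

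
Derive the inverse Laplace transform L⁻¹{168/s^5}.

L⁻¹{n!/s^(n+1)} = t^n with n=4. So L⁻¹{24/s^5} = t^4, and L⁻¹{168/s^5} = (168/24)·t^4 = 7·t^4

Final answer: 7·t^4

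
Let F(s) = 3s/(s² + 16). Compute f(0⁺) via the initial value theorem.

f(0⁺) = lim_{s→∞} s·3s/(s² + 16) = lim_{s→∞} 3s²/(s² + 16) = 3

Final answer: 3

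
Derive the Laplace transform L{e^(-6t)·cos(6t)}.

L{e^(at)·cos(ωt)} = (s-a)/((s-a)² + ω²), so L{e^(-6t)·cos(6t)} = (s+6)/((s+6)² + 36)

Final answer: (s+6)/((s+6)² + 36)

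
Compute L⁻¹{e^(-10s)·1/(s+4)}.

L⁻¹{1/(s+4)} = e^(-4t). By the time shift theorem, L⁻¹{e^(-as)F(s)} = u(t-a)f(t-a) with a=10, so L⁻¹{e^(-10s)·1/(s+4)} = u(t-10)·e^(-4(t-10))

Final answer: u(t-10)·e^(-4(t-10))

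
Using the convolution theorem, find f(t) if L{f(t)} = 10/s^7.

10/s^7 = (10/s)·(1/s^6) = L{10}·L{t^5/120}. By convolution, f(t) = 10*t^5/120 = ∫₀ᵗ 10·τ^5/120 dτ = 10·t^6/720

Final answer: 10·t^6/720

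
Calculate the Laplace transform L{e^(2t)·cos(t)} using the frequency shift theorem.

Frequency shift: L{e^(at)f(t)} = F(s-a). L{e^(2t)·cos(t)} = (s-2)/((s-2)² + 1)

Final answer: (s-2)/((s-2)² + 1)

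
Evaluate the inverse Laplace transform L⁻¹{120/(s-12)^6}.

L⁻¹{n!/(s-a)^(n+1)} = t^n·e^(at), so L⁻¹{120/(s-12)^6} = t^5·e^(12t)

Final answer: t^5·e^(12t)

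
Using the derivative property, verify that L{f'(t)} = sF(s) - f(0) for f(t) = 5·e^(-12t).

f'(t) = -60e^(-12t). Direct: L{f'(t)} = -60/(s+12). Property: s·5/(s+12) - 5 = (5s - 5(s+12))/(s+12) = -60/(s+12). ✓

Final answer: -60/(s+12)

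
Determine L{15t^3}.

L{t^n} = n!/s^(n+1). So L{15t^3} = 15·3!/s^4 = 90/s^4

Final answer: 90/s^4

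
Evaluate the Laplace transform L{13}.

L{13} = 13 · L{1} = 13/s

Final answer: 13/s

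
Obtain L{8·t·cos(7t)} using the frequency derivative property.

L{cos(7t)} = s/(s² + 49). Derivative: d/ds[s/(s² + 49)] = [(s² + 49) - s·2s]/(s² + 49)² = (49 - s²)/(s² + 49)². So L{t·cos(7t)} = -F'(s) = (s² - 49)/(s² + 49)². Then L{8·t·cos(7t)} = 8·(s² - 49)/(s² + 49)²

Final answer: 8·(s² - 49)/(s² + 49)²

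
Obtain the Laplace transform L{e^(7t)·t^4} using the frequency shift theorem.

L{e^(at)·t^n} = n!/(s-a)^(n+1), so L{e^(7t)·t^4} = 24/(s-7)^5

Final answer: 24/(s-7)^5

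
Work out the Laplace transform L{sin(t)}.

L{sin(ωt)} = ω/(s² + ω²), so L{sin(t)} = 1/(s² + 1)

Final answer: 1/(s² + 1)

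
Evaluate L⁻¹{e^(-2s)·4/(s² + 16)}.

L⁻¹{4/(s² + 16)} = sin(4t). By the time shift theorem, L⁻¹{e^(-as)F(s)} = u(t-a)f(t-a) with a=2, so L⁻¹{e^(-2s)·4/(s² + 16)} = u(t-2)·sin(4(t-2))

Final answer: u(t-2)·sin(4(t-2))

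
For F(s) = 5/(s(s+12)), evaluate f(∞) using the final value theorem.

f(∞) = lim_{s→0} s·5/(s(s+12)) = lim_{s→0} 5/(s+12) = 5/12 = 5/12

Final answer: 5/12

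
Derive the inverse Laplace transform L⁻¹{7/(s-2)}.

L⁻¹{1/(s-a)} = e^(at), so L⁻¹{1/(s-2)} = e^(2t), and L⁻¹{7/(s-2)} = 7·e^(2t)

Final answer: 7·e^(2t)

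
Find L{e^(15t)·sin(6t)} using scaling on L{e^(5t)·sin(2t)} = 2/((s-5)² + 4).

Scaling with a=3: L{e^(15t)·sin(6t)} = (1/3) · 2/((s/3-5)² + 4). Simplifying: 6/((s-15)² + 36)

Final answer: 6/((s-15)² + 36)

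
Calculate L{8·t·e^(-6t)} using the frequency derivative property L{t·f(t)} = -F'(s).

L{e^(-6t)} = 1/(s+6). By frequency derivative: L{t·e^(-6t)} = -d/ds[1/(s+6)] = -(-1)/(s+6)² = 1/(s+6)². Then L{8·t·e^(-6t)} = 8·1/(s+6)² = 8/(s+6)²

Final answer: 8/(s+6)²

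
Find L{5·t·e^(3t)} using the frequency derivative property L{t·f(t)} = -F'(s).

L{e^(3t)} = 1/(s-3). By frequency derivative: L{t·e^(3t)} = -d/ds[1/(s-3)] = -(-1)/(s-3)² = 1/(s-3)². Then L{5·t·e^(3t)} = 5·1/(s-3)² = 5/(s-3)²

Final answer: 5/(s-3)²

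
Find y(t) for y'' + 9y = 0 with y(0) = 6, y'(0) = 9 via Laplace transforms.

L{y''} + 9L{y} = 0. s²Y - 6s - 9 + 9Y = 0. Y(s² + 9) = 6s + 9. Y = (6s + 9)/(s² + 9). Inverting: y(t) = 6cos(3t) + 3sin(3t)

Final answer: y(t) = 6cos(3t) + 3sin(3t)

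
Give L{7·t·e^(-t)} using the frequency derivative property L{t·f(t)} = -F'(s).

L{e^(-t)} = 1/(s+1). By frequency derivative: L{t·e^(-t)} = -d/ds[1/(s+1)] = -(-1)/(s+1)² = 1/(s+1)². Then L{7·t·e^(-t)} = 7·1/(s+1)² = 7/(s+1)²

Final answer: 7/(s+1)²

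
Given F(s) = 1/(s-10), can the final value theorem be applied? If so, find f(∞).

sF(s) = s/(s-10) has a pole at s = 10 in the right half-plane. Theorem does NOT apply (unstable system; f(t) = e^(10t) grows without bound).

Final answer: Not applicable (unstable)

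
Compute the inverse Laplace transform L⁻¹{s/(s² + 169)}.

L⁻¹{s/(s² + 169)} = cos(13t)

Final answer: cos(13t)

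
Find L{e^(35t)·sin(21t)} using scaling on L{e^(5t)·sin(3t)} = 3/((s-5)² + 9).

Scaling with a=7: L{e^(35t)·sin(21t)} = (1/7) · 3/((s/7-5)² + 9). Simplifying: 21/((s-35)² + 441)

Final answer: 21/((s-35)² + 441)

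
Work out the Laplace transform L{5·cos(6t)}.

L{cos(ωt)} = s/(s² + ω²), so L{cos(6t)} = s/(s² + 36). Then L{5·cos(6t)} = 5·s/(s² + 36) = 5s/(s² + 36)

Final answer: 5s/(s² + 36)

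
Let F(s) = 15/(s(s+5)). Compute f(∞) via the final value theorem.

f(∞) = lim_{s→0} s·15/(s(s+5)) = lim_{s→0} 15/(s+5) = 15/5 = 3

Final answer: 3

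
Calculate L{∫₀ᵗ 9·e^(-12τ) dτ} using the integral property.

L{∫₀ᵗ f(τ)dτ} = F(s)/s with F(s) = 9/(s+12), so L{∫₀ᵗ 9·e^(-12τ) dτ} = 9/(s(s+12))

Final answer: 9/(s(s+12))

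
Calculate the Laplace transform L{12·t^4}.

L{t^n} = n!/s^(n+1), so L{t^4} = 24/s^5. Then L{12·t^4} = 12·24/s^5 = 288/s^5

Final answer: 288/s^5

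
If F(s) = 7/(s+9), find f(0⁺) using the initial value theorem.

f(0⁺) = lim_{s→∞} s·7/(s+9) = lim_{s→∞} 7s/(s+9) = 7

Final answer: 7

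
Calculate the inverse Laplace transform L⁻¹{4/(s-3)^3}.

L⁻¹{n!/(s-a)^(n+1)} = t^n·e^(at) with n=2, a=3. So L⁻¹{2/(s-3)^3} = t^2·e^(3t), and L⁻¹{4/(s-3)^3} = (4/2)·t^2·e^(3t) = 2·t^2·e^(3t)

Final answer: 2·t^2·e^(3t)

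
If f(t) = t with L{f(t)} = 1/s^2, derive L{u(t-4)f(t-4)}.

Time shift theorem: L{u(t-a)f(t-a)} = e^(-as)F(s). Here a=4, F(s) = 1/s^2, so L{u(t-4)f(t-4)} = e^(-4s)·1/s^2

Final answer: e^(-4s)·1/s^2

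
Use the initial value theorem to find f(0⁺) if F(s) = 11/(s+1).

f(0⁺) = lim_{s→∞} s·11/(s+1) = lim_{s→∞} 11s/(s+1) = 11

Final answer: 11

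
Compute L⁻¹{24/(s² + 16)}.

This is the form c·a/(s² + a²) with a = 4, c = 6. L⁻¹ = 6·sin(4t)

Final answer: 6·sin(4t)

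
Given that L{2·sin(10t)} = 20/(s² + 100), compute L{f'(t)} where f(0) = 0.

L{f'(t)} = s·F(s) - f(0) = s·20/(s² + 100) - 0 = 20s/(s² + 100)

Final answer: 20s/(s² + 100)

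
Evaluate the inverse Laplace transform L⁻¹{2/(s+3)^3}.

L⁻¹{n!/(s-a)^(n+1)} = t^n·e^(at), so L⁻¹{2/(s+3)^3} = t^2·e^(-3t)

Final answer: t^2·e^(-3t)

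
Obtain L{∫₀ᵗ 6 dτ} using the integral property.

L{∫₀ᵗ f(τ)dτ} = F(s)/s with f(t) = 6. F(s) = 6/s, so L{∫₀ᵗ 6 dτ} = (6/s)/s = 6/s². (Check: ∫₀ᵗ 6 dτ = 6t.)

Final answer: 6/s²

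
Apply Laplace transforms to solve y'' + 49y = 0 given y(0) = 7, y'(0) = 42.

L{y''} + 49L{y} = 0. s²Y - 7s - 42 + 49Y = 0. Y(s² + 49) = 7s + 42. Y = (7s + 42)/(s² + 49). Inverting: y(t) = 7cos(7t) + 6sin(7t)

Final answer: y(t) = 7cos(7t) + 6sin(7t)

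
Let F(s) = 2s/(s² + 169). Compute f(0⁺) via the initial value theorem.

f(0⁺) = lim_{s→∞} s·2s/(s² + 169) = lim_{s→∞} 2s²/(s² + 169) = 2

Final answer: 2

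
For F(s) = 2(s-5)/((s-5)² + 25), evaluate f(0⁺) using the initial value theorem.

f(0⁺) = lim_{s→∞} sF(s) = lim_{s→∞} 2s(s-5)/((s-5)² + 25) = 2

Final answer: 2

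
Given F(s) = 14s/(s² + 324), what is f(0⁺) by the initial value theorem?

f(0⁺) = lim_{s→∞} s·14s/(s² + 324) = lim_{s→∞} 14s²/(s² + 324) = 14

Final answer: 14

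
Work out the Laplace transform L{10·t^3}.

L{t^n} = n!/s^(n+1), so L{t^3} = 6/s^4. Then L{10·t^3} = 10·6/s^4 = 60/s^4

Final answer: 60/s^4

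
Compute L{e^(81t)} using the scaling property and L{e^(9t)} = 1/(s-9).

Using L{f(at)} = (1/a)F(s/a) with a=9 and f(t) = e^(9t): L{e^(81t)} = (1/9) · 1/((s/9)-9) = (1/9) · 9/(s-81) = 1/(s-81)

Final answer: 1/(s-81)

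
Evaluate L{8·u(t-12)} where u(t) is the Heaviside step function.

L{u(t-a)} = e^(-as)/s. Here a=12, so L{u(t-12)} = e^(-12s)/s, and L{8·u(t-12)} = 8·e^(-12s)/s

Final answer: 8·e^(-12s)/s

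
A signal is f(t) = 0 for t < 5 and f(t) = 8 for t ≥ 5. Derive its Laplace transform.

f(t) = 8·u(t-5). L{u(t-5)} = e^(-5s)/s, so L{f(t)} = 8·e^(-5s)/s

Final answer: 8·e^(-5s)/s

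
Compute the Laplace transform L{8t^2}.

L{8t^2} = 8 · L{t^2} = 8 · 2/s^3 = 16/s^3

Final answer: 16/s^3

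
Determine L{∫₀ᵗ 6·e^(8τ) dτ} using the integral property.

L{∫₀ᵗ f(τ)dτ} = F(s)/s with F(s) = 6/(s-8), so L{∫₀ᵗ 6·e^(8τ) dτ} = 6/(s(s-8))

Final answer: 6/(s(s-8))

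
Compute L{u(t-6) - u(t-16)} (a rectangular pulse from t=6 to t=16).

L{u(t-a)} = e^(-as)/s. L{u(t-6) - u(t-16)} = (e^(-6s) - e^(-16s))/s

Final answer: (e^(-6s) - e^(-16s))/s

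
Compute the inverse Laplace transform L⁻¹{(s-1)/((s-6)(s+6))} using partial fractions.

Using partial fractions, f(t) = (5e^(6t) + 7e^(-6t))/12

Final answer: (5e^(6t) + 7e^(-6t))/12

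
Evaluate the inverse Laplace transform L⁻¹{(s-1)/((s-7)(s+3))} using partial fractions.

Using partial fractions, f(t) = (6e^(7t) + 4e^(-3t))/10

Final answer: (6e^(7t) + 4e^(-3t))/10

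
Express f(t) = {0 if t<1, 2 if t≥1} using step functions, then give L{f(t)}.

f(t) = 2·u(t-1). L{u(t-1)} = e^(-s)/s, so L{f(t)} = 2·e^(-s)/s

Final answer: 2·e^(-s)/s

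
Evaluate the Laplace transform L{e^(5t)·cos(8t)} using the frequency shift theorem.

Frequency shift: L{e^(at)f(t)} = F(s-a). L{e^(5t)·cos(8t)} = (s-5)/((s-5)² + 64)

Final answer: (s-5)/((s-5)² + 64)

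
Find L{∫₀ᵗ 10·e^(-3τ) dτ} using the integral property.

L{∫₀ᵗ f(τ)dτ} = F(s)/s with F(s) = 10/(s+3), so L{∫₀ᵗ 10·e^(-3τ) dτ} = 10/(s(s+3))

Final answer: 10/(s(s+3))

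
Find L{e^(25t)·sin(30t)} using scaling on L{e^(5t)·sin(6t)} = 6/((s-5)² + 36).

Scaling with a=5: L{e^(25t)·sin(30t)} = (1/5) · 6/((s/5-5)² + 36). Simplifying: 30/((s-25)² + 900)

Final answer: 30/((s-25)² + 900)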